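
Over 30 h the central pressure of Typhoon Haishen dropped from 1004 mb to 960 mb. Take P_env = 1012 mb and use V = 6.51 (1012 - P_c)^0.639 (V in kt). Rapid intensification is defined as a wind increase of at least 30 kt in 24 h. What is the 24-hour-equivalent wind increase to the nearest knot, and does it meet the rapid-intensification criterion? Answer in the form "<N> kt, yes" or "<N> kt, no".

V₁: ΔP = 8, V ≈ 6.51 × 8^0.639 ≈ 24.58 kt.
V₂: ΔP = 52, V ≈ 6.51 × 52^0.639 ≈ 81.30 kt.
ΔV over 30 h = 56.72 kt → 24 h equivalent = 56.72 × 24/30 ≈ 45.38 kt.
45 kt ≥ 30 kt ⇒ rapid intensification.

45 kt, yes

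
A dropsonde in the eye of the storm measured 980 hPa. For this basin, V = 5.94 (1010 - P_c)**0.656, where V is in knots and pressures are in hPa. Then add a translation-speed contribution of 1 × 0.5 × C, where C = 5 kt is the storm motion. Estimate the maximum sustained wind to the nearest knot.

ΔP = 1010 − 980 = 30 hPa.
30^0.656 ≈ 9.311.
V ≈ 5.94 × 9.311 ≈ 55.3 kt.
Translation term: 1 × 0.5 × 5 = 2.5 kt.
Corrected V ≈ 57.8 kt → 58 kt.

58 kt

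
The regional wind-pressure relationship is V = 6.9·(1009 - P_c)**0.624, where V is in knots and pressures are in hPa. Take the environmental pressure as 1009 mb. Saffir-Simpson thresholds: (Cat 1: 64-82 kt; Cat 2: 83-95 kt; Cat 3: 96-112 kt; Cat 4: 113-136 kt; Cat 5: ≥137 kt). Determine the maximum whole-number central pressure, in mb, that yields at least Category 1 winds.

973 mb

Category 1 begins at V = 64 kt.
Required ΔP = (64/6.9)^(1/0.624) = 9.275^1.603 ≈ 35.50 mb.
P_c ≤ 1009 − 35.50 = 973.50, so the highest integer P_c is 973 mb.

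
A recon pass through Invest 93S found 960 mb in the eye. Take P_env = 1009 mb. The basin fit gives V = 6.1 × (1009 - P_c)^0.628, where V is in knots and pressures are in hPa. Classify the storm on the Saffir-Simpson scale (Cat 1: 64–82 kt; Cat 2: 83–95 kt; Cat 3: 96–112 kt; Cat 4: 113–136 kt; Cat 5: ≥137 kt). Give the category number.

1

ΔP = 1009 − 960 = 49 mb.
V ≈ 6.1 × 49^0.628 = 6.1 × 11.52 ≈ 70 kt.
70 kt falls in the Category 1 band.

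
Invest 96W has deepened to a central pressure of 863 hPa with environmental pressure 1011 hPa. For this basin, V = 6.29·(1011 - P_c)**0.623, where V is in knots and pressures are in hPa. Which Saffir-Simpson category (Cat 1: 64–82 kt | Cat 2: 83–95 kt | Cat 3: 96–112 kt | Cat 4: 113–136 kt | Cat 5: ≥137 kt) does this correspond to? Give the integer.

ΔP = 1011 − 863 = 148 hPa.
V ≈ 6.29 × 148^0.623 = 6.29 × 22.49 ≈ 141 kt.
141 kt falls in the Category 5 band.

5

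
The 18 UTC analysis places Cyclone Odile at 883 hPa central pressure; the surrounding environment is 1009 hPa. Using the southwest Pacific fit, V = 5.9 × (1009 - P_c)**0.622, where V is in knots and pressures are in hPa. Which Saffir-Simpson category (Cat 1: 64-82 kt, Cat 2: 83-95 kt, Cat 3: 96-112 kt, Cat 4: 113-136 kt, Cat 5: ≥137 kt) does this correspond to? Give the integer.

4

ΔP = 1009 − 883 = 126 hPa.
V ≈ 5.9 × 126^0.622 = 5.9 × 20.25 ≈ 119 kt.
119 kt falls in the Category 4 band.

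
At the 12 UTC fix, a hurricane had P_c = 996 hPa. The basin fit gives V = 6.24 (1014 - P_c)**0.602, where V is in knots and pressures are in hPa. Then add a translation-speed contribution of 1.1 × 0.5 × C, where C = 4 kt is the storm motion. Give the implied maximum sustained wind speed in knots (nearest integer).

ΔP = 1014 − 996 = 18 hPa.
18^0.602 ≈ 5.697.
V ≈ 6.24 × 5.697 ≈ 35.6 kt.
Translation term: 1.1 × 0.5 × 4 = 2.2 kt.
Corrected V ≈ 37.8 kt → 38 kt.

38 kt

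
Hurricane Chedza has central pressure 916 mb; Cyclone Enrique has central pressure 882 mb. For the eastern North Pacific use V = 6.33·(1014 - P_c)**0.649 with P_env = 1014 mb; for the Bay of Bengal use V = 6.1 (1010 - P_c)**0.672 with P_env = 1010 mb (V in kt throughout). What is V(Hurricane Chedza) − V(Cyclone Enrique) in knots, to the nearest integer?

-35 kt

Hurricane Chedza: ΔP = 98; V ≈ 6.33 × 98^0.649 ≈ 124.08 kt.
Cyclone Enrique: ΔP = 128; V ≈ 6.1 × 128^0.672 ≈ 158.99 kt.
Difference ≈ 124.08 − 158.99 = -34.91 → -35 kt.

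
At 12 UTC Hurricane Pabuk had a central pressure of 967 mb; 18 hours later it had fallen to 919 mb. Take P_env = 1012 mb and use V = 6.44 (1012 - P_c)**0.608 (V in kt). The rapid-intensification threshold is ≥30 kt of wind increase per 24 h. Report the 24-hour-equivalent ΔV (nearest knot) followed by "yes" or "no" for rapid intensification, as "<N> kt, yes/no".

V₁: ΔP = 45, V ≈ 6.44 × 45^0.608 ≈ 65.17 kt.
V₂: ΔP = 93, V ≈ 6.44 × 93^0.608 ≈ 101.33 kt.
ΔV over 18 h = 36.16 kt → 24 h equivalent = 36.16 × 24/18 ≈ 48.21 kt.
48 kt ≥ 30 kt ⇒ rapid intensification.

48 kt, yes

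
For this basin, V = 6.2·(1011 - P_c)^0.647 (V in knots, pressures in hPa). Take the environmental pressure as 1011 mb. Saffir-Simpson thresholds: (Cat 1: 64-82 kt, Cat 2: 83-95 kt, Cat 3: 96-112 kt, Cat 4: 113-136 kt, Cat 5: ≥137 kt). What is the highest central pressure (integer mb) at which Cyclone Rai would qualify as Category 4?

922 mb

Category 4 begins at V = 113 kt.
Required ΔP = (113/6.2)^(1/0.647) = 18.226^1.546 ≈ 88.82 mb.
P_c ≤ 1011 − 88.82 = 922.18, so the highest integer P_c is 922 mb.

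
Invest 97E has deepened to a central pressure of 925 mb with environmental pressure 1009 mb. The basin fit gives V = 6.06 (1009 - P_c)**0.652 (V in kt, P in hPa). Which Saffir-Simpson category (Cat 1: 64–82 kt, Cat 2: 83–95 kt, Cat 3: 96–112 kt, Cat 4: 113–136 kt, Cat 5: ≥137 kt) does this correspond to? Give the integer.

ΔP = 1009 − 925 = 84 mb.
V ≈ 6.06 × 84^0.652 = 6.06 × 17.97 ≈ 109 kt.
109 kt falls in the Category 3 band.

3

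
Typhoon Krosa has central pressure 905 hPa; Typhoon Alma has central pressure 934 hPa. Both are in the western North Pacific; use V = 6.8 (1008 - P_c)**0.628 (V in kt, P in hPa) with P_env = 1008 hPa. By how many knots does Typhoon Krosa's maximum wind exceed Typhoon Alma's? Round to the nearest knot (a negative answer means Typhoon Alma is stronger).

23 kt

Typhoon Krosa: ΔP = 103; V ≈ 6.8 × 103^0.628 ≈ 124.90 kt.
Typhoon Alma: ΔP = 74; V ≈ 6.8 × 74^0.628 ≈ 101.48 kt.
Difference ≈ 124.90 − 101.48 = 23.42 → 23 kt.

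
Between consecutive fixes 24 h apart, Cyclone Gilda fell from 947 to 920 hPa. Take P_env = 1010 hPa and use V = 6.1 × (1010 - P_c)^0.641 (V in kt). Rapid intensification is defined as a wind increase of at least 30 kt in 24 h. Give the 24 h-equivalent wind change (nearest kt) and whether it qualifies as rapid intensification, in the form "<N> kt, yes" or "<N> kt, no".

V₁: ΔP = 63, V ≈ 6.1 × 63^0.641 ≈ 86.84 kt.
V₂: ΔP = 90, V ≈ 6.1 × 90^0.641 ≈ 109.14 kt.
ΔV over 24 h = 22.30 kt → 24 h equivalent = 22.30 × 24/24 ≈ 22.30 kt.
22 kt < 30 kt ⇒ not rapid intensification.

22 kt, no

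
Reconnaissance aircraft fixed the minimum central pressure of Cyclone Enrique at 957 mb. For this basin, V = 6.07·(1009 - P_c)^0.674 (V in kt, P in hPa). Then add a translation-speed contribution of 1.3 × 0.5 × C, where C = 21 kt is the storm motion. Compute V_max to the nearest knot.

ΔP = 1009 − 957 = 52 mb.
52^0.674 ≈ 14.341.
V ≈ 6.07 × 14.341 ≈ 87.1 kt.
Translation term: 1.3 × 0.5 × 21 = 13.65 kt.
Corrected V ≈ 100.75 kt → 101 kt.

101 kt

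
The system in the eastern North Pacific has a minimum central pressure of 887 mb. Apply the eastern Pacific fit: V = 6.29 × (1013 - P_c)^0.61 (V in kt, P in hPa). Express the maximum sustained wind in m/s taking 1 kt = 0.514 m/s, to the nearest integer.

62 m/s

ΔP = 1013 − 887 = 126 mb.
V ≈ 6.29 × 126^0.61 = 6.29 × 19.108 ≈ 120.192 kt.
120.192 × 0.514 ≈ 61.78 m/s → 62 m/s.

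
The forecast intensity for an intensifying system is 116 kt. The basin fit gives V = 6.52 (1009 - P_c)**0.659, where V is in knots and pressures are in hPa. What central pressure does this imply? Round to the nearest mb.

ΔP = (V / 6.52)^(1/0.659) = (116/6.52)^1.517.
116/6.52 = 17.791; 17.791^1.517 ≈ 78.91 mb.
P_c = 1009 − 78.91 = 930.09 ≈ 930 mb.

930 mb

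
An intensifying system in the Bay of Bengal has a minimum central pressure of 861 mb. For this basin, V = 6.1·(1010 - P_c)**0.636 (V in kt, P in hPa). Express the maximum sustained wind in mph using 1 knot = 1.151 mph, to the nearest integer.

ΔP = 1010 − 861 = 149 mb.
V ≈ 6.1 × 149^0.636 = 6.1 × 24.107 ≈ 147.054 kt.
147.054 × 1.151 ≈ 169.26 mph → 169 mph.

169 mph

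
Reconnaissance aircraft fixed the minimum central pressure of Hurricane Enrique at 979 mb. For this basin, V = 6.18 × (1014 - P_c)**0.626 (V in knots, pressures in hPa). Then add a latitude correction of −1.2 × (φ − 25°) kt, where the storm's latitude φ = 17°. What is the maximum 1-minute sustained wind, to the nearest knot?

67 kt

ΔP = 1014 − 979 = 35 mb.
35^0.626 ≈ 9.259.
V ≈ 6.18 × 9.259 ≈ 57.2 kt.
Latitude correction: −1.2 × (17 − 25) = 9.6 kt.
Corrected V ≈ 66.8 kt → 67 kt.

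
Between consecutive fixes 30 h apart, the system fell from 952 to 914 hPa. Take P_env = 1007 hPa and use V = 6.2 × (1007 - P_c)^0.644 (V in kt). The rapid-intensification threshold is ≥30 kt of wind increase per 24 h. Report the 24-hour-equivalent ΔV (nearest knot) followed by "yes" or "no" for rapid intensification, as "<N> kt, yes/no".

V₁: ΔP = 55, V ≈ 6.2 × 55^0.644 ≈ 81.88 kt.
V₂: ΔP = 93, V ≈ 6.2 × 93^0.644 ≈ 114.84 kt.
ΔV over 30 h = 32.96 kt → 24 h equivalent = 32.96 × 24/30 ≈ 26.37 kt.
26 kt < 30 kt ⇒ not rapid intensification.

26 kt, no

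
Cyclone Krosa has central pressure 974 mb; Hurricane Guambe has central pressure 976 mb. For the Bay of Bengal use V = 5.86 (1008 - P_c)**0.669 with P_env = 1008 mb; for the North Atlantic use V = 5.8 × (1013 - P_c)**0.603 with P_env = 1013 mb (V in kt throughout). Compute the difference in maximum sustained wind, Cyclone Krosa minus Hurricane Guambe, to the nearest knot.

Cyclone Krosa: ΔP = 34; V ≈ 5.86 × 34^0.669 ≈ 62.01 kt.
Hurricane Guambe: ΔP = 37; V ≈ 5.8 × 37^0.603 ≈ 51.17 kt.
Difference ≈ 62.01 − 51.17 = 10.84 → 11 kt.

11 kt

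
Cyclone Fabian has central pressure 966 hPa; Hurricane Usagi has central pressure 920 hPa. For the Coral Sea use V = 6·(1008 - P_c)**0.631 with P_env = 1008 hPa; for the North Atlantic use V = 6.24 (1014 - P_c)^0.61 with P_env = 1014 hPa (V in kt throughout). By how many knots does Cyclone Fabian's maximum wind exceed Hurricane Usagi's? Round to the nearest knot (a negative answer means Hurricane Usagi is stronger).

Cyclone Fabian: ΔP = 42; V ≈ 6 × 42^0.631 ≈ 63.45 kt.
Hurricane Usagi: ΔP = 94; V ≈ 6.24 × 94^0.61 ≈ 99.72 kt.
Difference ≈ 63.45 − 99.72 = -36.27 → -36 kt.

-36 kt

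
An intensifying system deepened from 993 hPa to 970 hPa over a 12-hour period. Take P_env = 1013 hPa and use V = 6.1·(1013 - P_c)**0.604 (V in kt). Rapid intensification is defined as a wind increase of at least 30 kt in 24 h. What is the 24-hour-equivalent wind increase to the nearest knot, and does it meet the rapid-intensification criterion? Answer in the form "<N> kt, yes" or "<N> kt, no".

V₁: ΔP = 20, V ≈ 6.1 × 20^0.604 ≈ 37.25 kt.
V₂: ΔP = 43, V ≈ 6.1 × 43^0.604 ≈ 59.15 kt.
ΔV over 12 h = 21.90 kt → 24 h equivalent = 21.90 × 24/12 ≈ 43.80 kt.
44 kt ≥ 30 kt ⇒ rapid intensification.

44 kt, yes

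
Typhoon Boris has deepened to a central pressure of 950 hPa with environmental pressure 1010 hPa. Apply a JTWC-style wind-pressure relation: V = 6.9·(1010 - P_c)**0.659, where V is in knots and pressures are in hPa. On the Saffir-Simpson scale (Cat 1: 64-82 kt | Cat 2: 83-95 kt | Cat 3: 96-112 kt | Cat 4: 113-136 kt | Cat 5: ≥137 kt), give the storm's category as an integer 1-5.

3

ΔP = 1010 − 950 = 60 hPa.
V ≈ 6.9 × 60^0.659 = 6.9 × 14.85 ≈ 102 kt.
102 kt falls in the Category 3 band.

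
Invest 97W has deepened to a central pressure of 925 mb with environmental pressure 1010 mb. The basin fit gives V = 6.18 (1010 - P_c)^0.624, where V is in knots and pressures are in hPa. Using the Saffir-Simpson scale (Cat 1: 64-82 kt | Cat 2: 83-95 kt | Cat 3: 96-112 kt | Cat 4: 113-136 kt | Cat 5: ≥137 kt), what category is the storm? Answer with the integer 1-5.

3

ΔP = 1010 − 925 = 85 mb.
V ≈ 6.18 × 85^0.624 = 6.18 × 15.99 ≈ 99 kt.
99 kt falls in the Category 3 band.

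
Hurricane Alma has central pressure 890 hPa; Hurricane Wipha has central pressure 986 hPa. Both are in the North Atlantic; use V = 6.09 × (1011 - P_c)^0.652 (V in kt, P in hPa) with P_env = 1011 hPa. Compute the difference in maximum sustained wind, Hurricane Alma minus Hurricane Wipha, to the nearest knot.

89 kt

Hurricane Alma: ΔP = 121; V ≈ 6.09 × 121^0.652 ≈ 138.87 kt.
Hurricane Wipha: ΔP = 25; V ≈ 6.09 × 25^0.652 ≈ 49.67 kt.
Difference ≈ 138.87 − 49.67 = 89.20 → 89 kt.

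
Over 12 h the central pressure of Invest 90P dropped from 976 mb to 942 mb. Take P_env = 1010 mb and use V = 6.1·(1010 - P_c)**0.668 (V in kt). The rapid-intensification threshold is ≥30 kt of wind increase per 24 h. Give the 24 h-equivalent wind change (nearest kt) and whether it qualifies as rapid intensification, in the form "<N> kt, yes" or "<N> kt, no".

V₁: ΔP = 34, V ≈ 6.1 × 34^0.668 ≈ 64.32 kt.
V₂: ΔP = 68, V ≈ 6.1 × 68^0.668 ≈ 102.20 kt.
ΔV over 12 h = 37.88 kt → 24 h equivalent = 37.88 × 24/12 ≈ 75.76 kt.
76 kt ≥ 30 kt ⇒ rapid intensification.

76 kt, yes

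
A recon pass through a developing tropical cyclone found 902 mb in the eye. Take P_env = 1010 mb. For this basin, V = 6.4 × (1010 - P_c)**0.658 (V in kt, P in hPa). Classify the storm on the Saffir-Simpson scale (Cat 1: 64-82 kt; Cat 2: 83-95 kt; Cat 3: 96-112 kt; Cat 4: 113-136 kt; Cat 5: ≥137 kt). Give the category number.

ΔP = 1010 − 902 = 108 mb.
V ≈ 6.4 × 108^0.658 = 6.4 × 21.78 ≈ 139 kt.
139 kt falls in the Category 5 band.

5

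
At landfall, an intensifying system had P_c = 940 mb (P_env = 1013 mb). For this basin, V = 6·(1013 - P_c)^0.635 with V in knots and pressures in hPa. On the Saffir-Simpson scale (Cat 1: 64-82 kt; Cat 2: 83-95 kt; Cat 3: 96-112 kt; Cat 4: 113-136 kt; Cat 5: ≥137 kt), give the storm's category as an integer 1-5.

2

ΔP = 1013 − 940 = 73 mb.
V ≈ 6 × 73^0.635 = 6 × 15.25 ≈ 91 kt.
91 kt falls in the Category 2 band.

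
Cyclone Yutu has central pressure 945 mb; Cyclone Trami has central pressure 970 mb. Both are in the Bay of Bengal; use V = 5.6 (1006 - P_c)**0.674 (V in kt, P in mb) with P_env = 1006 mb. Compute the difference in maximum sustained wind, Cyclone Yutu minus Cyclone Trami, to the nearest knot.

Cyclone Yutu: ΔP = 61; V ≈ 5.6 × 61^0.674 ≈ 89.43 kt.
Cyclone Trami: ΔP = 36; V ≈ 5.6 × 36^0.674 ≈ 62.68 kt.
Difference ≈ 89.43 − 62.68 = 26.75 → 27 kt.

27 kt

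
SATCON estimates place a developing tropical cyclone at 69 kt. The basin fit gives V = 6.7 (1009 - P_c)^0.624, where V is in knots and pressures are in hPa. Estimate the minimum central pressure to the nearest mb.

967 mb

ΔP = (V / 6.7)^(1/0.624) = (69/6.7)^1.603.
69/6.7 = 10.299; 10.299^1.603 ≈ 41.98 mb.
P_c = 1009 − 41.98 = 967.02 ≈ 967 mb.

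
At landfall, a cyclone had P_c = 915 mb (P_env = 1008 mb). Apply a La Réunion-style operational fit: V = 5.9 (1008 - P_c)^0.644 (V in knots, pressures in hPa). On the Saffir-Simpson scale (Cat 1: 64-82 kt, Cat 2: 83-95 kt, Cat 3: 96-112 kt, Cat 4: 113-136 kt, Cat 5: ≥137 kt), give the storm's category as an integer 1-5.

3

ΔP = 1008 − 915 = 93 mb.
V ≈ 5.9 × 93^0.644 = 5.9 × 18.52 ≈ 109 kt.
109 kt falls in the Category 3 band.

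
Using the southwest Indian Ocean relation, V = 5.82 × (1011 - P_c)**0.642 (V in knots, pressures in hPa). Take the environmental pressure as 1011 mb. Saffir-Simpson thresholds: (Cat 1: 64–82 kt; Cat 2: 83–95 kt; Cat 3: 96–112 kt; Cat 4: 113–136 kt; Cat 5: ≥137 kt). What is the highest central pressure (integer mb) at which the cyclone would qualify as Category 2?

948 mb

Category 2 begins at V = 83 kt.
Required ΔP = (83/5.82)^(1/0.642) = 14.261^1.558 ≈ 62.77 mb.
P_c ≤ 1011 − 62.77 = 948.23, so the highest integer P_c is 948 mb.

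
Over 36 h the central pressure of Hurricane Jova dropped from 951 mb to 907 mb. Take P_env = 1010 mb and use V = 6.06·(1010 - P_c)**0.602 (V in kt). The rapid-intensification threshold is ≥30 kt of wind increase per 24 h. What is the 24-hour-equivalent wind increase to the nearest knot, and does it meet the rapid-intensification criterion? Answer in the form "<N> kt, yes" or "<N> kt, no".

19 kt, no

V₁: ΔP = 59, V ≈ 6.06 × 59^0.602 ≈ 70.55 kt.
V₂: ΔP = 103, V ≈ 6.06 × 103^0.602 ≈ 98.67 kt.
ΔV over 36 h = 28.12 kt → 24 h equivalent = 28.12 × 24/36 ≈ 18.75 kt.
19 kt < 30 kt ⇒ not rapid intensification.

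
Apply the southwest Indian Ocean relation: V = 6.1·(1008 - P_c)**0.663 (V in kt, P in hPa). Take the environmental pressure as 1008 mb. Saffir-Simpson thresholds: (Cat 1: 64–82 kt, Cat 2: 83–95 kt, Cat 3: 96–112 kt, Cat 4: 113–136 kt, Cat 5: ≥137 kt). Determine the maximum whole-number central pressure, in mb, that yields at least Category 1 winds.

973 mb

Category 1 begins at V = 64 kt.
Required ΔP = (64/6.1)^(1/0.663) = 10.492^1.508 ≈ 34.65 mb.
P_c ≤ 1008 − 34.65 = 973.35, so the highest integer P_c is 973 mb.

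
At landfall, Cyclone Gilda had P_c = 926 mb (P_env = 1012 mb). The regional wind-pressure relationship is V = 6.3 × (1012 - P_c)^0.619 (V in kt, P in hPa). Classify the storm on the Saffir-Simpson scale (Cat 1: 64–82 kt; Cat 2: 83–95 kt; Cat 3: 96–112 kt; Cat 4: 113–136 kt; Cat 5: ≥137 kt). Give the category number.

ΔP = 1012 − 926 = 86 mb.
V ≈ 6.3 × 86^0.619 = 6.3 × 15.76 ≈ 99 kt.
99 kt falls in the Category 3 band.

3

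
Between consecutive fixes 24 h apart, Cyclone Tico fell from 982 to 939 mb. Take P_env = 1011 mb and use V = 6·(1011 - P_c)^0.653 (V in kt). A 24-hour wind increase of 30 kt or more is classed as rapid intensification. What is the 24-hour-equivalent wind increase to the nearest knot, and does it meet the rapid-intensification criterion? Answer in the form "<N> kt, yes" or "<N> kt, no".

V₁: ΔP = 29, V ≈ 6 × 29^0.653 ≈ 54.09 kt.
V₂: ΔP = 72, V ≈ 6 × 72^0.653 ≈ 97.95 kt.
ΔV over 24 h = 43.86 kt → 24 h equivalent = 43.86 × 24/24 ≈ 43.86 kt.
44 kt ≥ 30 kt ⇒ rapid intensification.

44 kt, yes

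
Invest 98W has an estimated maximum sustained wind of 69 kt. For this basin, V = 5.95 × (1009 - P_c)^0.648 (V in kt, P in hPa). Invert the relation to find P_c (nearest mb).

965 mb

ΔP = (V / 5.95)^(1/0.648) = (69/5.95)^1.543.
69/5.95 = 11.597; 11.597^1.543 ≈ 43.90 mb.
P_c = 1009 − 43.90 = 965.10 ≈ 965 mb.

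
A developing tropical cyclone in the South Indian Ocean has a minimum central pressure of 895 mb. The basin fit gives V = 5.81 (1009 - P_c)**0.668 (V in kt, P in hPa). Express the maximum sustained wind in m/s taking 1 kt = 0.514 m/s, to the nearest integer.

ΔP = 1009 − 895 = 114 mb.
V ≈ 5.81 × 114^0.668 = 5.81 × 23.660 ≈ 137.464 kt.
137.464 × 0.514 ≈ 70.66 m/s → 71 m/s.

71 m/s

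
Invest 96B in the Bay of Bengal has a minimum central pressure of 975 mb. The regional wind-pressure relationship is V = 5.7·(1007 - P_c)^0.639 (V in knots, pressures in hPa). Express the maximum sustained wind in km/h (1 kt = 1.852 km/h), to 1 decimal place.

ΔP = 1007 − 975 = 32 mb.
V ≈ 5.7 × 32^0.639 = 5.7 × 9.158 ≈ 52.199 kt.
52.199 × 1.852 ≈ 96.67 km/h → 96.7 km/h.

96.7 km/h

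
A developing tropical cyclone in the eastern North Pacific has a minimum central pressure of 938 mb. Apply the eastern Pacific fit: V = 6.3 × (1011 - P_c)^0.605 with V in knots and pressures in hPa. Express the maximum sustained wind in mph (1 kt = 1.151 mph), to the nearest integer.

97 mph

ΔP = 1011 − 938 = 73 mb.
V ≈ 6.3 × 73^0.605 = 6.3 × 13.406 ≈ 84.460 kt.
84.460 × 1.151 ≈ 97.21 mph → 97 mph.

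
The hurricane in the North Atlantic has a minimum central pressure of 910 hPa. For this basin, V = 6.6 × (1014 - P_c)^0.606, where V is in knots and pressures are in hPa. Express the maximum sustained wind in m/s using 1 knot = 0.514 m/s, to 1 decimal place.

56.6 m/s

ΔP = 1014 − 910 = 104 hPa.
V ≈ 6.6 × 104^0.606 = 6.6 × 16.685 ≈ 110.120 kt.
110.120 × 0.514 ≈ 56.60 m/s → 56.6 m/s.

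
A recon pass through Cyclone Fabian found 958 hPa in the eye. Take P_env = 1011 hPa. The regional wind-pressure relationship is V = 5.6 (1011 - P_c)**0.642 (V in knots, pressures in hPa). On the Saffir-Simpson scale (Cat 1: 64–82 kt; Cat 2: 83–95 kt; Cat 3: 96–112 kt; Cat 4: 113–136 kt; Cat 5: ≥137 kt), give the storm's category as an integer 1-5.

ΔP = 1011 − 958 = 53 hPa.
V ≈ 5.6 × 53^0.642 = 5.6 × 12.79 ≈ 72 kt.
72 kt falls in the Category 1 band.

1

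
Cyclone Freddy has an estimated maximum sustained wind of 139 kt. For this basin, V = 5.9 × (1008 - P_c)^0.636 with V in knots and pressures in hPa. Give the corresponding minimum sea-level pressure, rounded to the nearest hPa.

864 hPa

ΔP = (V / 5.9)^(1/0.636) = (139/5.9)^1.572.
139/5.9 = 23.559; 23.559^1.572 ≈ 143.71 hPa.
P_c = 1008 − 143.71 = 864.29 ≈ 864 hPa.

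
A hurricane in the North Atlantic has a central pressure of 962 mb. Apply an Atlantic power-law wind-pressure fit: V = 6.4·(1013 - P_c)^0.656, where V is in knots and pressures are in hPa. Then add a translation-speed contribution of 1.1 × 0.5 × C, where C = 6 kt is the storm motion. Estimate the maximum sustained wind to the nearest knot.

ΔP = 1013 − 962 = 51 mb.
51^0.656 ≈ 13.188.
V ≈ 6.4 × 13.188 ≈ 84.4 kt.
Translation term: 1.1 × 0.5 × 6 = 3.3 kt.
Corrected V ≈ 87.7 kt → 88 kt.

88 kt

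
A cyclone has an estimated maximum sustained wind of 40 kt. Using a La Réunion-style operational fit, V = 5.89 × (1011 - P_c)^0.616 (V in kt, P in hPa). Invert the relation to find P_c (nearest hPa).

989 hPa

ΔP = (V / 5.89)^(1/0.616) = (40/5.89)^1.623.
40/5.89 = 6.791; 6.791^1.623 ≈ 22.42 hPa.
P_c = 1011 − 22.42 = 988.58 ≈ 989 hPa.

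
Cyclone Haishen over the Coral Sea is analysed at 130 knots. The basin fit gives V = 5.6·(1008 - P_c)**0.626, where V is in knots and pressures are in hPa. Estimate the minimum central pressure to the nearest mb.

856 mb

ΔP = (V / 5.6)^(1/0.626) = (130/5.6)^1.597.
130/5.6 = 23.214; 23.214^1.597 ≈ 151.96 mb.
P_c = 1008 − 151.96 = 856.04 ≈ 856 mb.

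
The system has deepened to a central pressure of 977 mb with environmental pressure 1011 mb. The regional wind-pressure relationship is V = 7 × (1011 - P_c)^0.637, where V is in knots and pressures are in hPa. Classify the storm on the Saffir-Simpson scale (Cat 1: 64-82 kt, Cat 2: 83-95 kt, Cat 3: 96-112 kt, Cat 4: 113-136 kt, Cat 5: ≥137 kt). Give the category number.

ΔP = 1011 − 977 = 34 mb.
V ≈ 7 × 34^0.637 = 7 × 9.45 ≈ 66 kt.
66 kt falls in the Category 1 band.

1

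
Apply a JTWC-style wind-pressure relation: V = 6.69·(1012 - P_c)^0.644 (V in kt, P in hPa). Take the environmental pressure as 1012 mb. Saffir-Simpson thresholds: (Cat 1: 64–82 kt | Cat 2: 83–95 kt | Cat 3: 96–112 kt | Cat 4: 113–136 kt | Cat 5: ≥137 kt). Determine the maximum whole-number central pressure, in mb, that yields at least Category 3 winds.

949 mb

Category 3 begins at V = 96 kt.
Required ΔP = (96/6.69)^(1/0.644) = 14.350^1.553 ≈ 62.57 mb.
P_c ≤ 1012 − 62.57 = 949.43, so the highest integer P_c is 949 mb.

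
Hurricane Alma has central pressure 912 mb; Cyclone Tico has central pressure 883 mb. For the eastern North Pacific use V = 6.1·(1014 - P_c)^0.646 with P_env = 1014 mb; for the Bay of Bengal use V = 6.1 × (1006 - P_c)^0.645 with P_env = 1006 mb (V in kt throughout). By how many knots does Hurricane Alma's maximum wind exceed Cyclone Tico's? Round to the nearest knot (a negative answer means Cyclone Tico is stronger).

Hurricane Alma: ΔP = 102; V ≈ 6.1 × 102^0.646 ≈ 121.03 kt.
Cyclone Tico: ΔP = 123; V ≈ 6.1 × 123^0.645 ≈ 135.93 kt.
Difference ≈ 121.03 − 135.93 = -14.90 → -15 kt.

-15 kt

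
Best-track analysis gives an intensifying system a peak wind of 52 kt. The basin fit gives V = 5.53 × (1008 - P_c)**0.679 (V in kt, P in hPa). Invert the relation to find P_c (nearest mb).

981 mb

ΔP = (V / 5.53)^(1/0.679) = (52/5.53)^1.473.
52/5.53 = 9.403; 9.403^1.473 ≈ 27.13 mb.
P_c = 1008 − 27.13 = 980.87 ≈ 981 mb.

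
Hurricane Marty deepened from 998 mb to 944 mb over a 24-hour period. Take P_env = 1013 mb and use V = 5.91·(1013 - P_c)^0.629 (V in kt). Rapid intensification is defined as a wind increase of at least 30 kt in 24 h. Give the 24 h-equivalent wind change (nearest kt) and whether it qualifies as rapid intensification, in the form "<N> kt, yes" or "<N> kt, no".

52 kt, yes

V₁: ΔP = 15, V ≈ 5.91 × 15^0.629 ≈ 32.46 kt.
V₂: ΔP = 69, V ≈ 5.91 × 69^0.629 ≈ 84.77 kt.
ΔV over 24 h = 52.31 kt → 24 h equivalent = 52.31 × 24/24 ≈ 52.31 kt.
52 kt ≥ 30 kt ⇒ rapid intensification.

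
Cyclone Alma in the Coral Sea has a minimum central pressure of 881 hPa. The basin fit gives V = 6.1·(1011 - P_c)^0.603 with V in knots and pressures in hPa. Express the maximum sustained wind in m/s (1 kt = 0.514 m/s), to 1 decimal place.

59.0 m/s

ΔP = 1011 − 881 = 130 hPa.
V ≈ 6.1 × 130^0.603 = 6.1 × 18.824 ≈ 114.825 kt.
114.825 × 0.514 ≈ 59.02 m/s → 59.0 m/s.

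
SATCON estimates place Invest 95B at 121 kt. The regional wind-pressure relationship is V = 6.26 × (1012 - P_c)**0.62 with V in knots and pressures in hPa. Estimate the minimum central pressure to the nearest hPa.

ΔP = (V / 6.26)^(1/0.62) = (121/6.26)^1.613.
121/6.26 = 19.329; 19.329^1.613 ≈ 118.72 hPa.
P_c = 1012 − 118.72 = 893.28 ≈ 893 hPa.

893 hPa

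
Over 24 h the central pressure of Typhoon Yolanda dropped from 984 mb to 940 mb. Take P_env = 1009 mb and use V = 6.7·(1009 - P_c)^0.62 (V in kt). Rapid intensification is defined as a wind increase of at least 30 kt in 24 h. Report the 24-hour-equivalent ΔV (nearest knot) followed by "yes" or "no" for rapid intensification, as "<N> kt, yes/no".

43 kt, yes

V₁: ΔP = 25, V ≈ 6.7 × 25^0.62 ≈ 49.29 kt.
V₂: ΔP = 69, V ≈ 6.7 × 69^0.62 ≈ 92.50 kt.
ΔV over 24 h = 43.21 kt → 24 h equivalent = 43.21 × 24/24 ≈ 43.21 kt.
43 kt ≥ 30 kt ⇒ rapid intensification.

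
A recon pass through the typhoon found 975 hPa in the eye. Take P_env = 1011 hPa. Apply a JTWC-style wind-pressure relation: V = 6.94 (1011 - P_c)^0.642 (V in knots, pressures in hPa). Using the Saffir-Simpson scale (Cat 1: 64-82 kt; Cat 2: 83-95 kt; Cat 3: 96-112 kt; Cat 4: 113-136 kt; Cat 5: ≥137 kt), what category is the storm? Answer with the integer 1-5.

ΔP = 1011 − 975 = 36 hPa.
V ≈ 6.94 × 36^0.642 = 6.94 × 9.98 ≈ 69 kt.
69 kt falls in the Category 1 band.

1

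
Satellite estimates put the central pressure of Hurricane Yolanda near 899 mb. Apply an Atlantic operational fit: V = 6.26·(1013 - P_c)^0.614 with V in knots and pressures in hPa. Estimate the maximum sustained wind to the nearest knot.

115 kt

ΔP = 1013 − 899 = 114 mb.
114^0.614 ≈ 18.321.
V ≈ 6.26 × 18.321 ≈ 114.7 kt.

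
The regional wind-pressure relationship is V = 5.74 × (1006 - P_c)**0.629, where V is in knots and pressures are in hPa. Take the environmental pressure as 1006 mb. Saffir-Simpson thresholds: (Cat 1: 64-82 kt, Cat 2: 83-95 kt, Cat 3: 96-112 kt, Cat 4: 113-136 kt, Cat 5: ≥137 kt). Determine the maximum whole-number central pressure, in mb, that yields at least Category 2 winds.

936 mb

Category 2 begins at V = 83 kt.
Required ΔP = (83/5.74)^(1/0.629) = 14.460^1.590 ≈ 69.90 mb.
P_c ≤ 1006 − 69.90 = 936.10, so the highest integer P_c is 936 mb.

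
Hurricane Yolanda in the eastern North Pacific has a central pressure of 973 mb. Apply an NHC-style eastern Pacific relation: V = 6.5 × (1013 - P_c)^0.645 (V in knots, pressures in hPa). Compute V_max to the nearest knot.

ΔP = 1013 − 973 = 40 mb.
40^0.645 ≈ 10.798.
V ≈ 6.5 × 10.798 ≈ 70.2 kt.

70 kt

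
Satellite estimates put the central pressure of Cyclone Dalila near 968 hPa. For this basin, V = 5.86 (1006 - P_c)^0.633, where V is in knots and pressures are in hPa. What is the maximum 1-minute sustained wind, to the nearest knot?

ΔP = 1006 − 968 = 38 hPa.
38^0.633 ≈ 10.000.
V ≈ 5.86 × 10.000 ≈ 58.6 kt.

59 kt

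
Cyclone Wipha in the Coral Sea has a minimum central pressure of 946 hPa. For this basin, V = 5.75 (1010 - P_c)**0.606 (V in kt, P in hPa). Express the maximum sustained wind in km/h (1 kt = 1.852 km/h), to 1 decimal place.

ΔP = 1010 − 946 = 64 hPa.
V ≈ 5.75 × 64^0.606 = 5.75 × 12.432 ≈ 71.485 kt.
71.485 × 1.852 ≈ 132.39 km/h → 132.4 km/h.

132.4 km/h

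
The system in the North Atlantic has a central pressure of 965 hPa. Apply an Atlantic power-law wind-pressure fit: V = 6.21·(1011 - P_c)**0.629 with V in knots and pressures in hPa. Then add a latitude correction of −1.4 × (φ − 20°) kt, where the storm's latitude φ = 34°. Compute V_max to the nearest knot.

ΔP = 1011 − 965 = 46 hPa.
46^0.629 ≈ 11.114.
V ≈ 6.21 × 11.114 ≈ 69.0 kt.
Latitude correction: −1.4 × (34 − 20) = -19.6 kt.
Corrected V ≈ 49.4 kt → 49 kt.

49 kt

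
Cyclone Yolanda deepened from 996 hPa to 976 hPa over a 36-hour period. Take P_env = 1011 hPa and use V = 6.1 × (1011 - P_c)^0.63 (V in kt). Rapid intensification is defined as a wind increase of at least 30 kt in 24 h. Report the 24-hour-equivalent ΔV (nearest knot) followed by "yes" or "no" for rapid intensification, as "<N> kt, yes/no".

16 kt, no

V₁: ΔP = 15, V ≈ 6.1 × 15^0.63 ≈ 33.59 kt.
V₂: ΔP = 35, V ≈ 6.1 × 35^0.63 ≈ 57.29 kt.
ΔV over 36 h = 23.70 kt → 24 h equivalent = 23.70 × 24/36 ≈ 15.80 kt.
16 kt < 30 kt ⇒ not rapid intensification.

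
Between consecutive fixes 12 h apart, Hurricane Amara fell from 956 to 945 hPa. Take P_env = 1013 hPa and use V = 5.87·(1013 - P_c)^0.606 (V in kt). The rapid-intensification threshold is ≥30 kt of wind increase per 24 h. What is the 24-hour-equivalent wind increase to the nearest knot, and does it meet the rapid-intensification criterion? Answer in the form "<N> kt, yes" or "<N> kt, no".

V₁: ΔP = 57, V ≈ 5.87 × 57^0.606 ≈ 68.03 kt.
V₂: ΔP = 68, V ≈ 5.87 × 68^0.606 ≈ 75.71 kt.
ΔV over 12 h = 7.68 kt → 24 h equivalent = 7.68 × 24/12 ≈ 15.36 kt.
15 kt < 30 kt ⇒ not rapid intensification.

15 kt, no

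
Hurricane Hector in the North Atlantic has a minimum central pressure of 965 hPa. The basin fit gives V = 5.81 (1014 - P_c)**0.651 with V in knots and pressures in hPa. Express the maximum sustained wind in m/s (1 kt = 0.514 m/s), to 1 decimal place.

ΔP = 1014 − 965 = 49 hPa.
V ≈ 5.81 × 49^0.651 = 5.81 × 12.598 ≈ 73.197 kt.
73.197 × 0.514 ≈ 37.62 m/s → 37.6 m/s.

37.6 m/s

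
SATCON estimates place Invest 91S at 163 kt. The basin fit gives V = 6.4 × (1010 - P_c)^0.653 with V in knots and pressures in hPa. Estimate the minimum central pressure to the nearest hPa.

868 hPa

ΔP = (V / 6.4)^(1/0.653) = (163/6.4)^1.531.
163/6.4 = 25.469; 25.469^1.531 ≈ 142.28 hPa.
P_c = 1010 − 142.28 = 867.72 ≈ 868 hPa.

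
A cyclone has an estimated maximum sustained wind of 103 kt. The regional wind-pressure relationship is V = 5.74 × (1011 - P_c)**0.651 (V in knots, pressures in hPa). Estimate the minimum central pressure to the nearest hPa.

927 hPa

ΔP = (V / 5.74)^(1/0.651) = (103/5.74)^1.536.
103/5.74 = 17.944; 17.944^1.536 ≈ 84.36 hPa.
P_c = 1011 − 84.36 = 926.64 ≈ 927 hPa.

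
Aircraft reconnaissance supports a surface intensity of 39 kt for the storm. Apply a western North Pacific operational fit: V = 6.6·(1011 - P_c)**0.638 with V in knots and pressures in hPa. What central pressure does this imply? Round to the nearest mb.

995 mb

ΔP = (V / 6.6)^(1/0.638) = (39/6.6)^1.567.
39/6.6 = 5.909; 5.909^1.567 ≈ 16.19 mb.
P_c = 1011 − 16.19 = 994.81 ≈ 995 mb.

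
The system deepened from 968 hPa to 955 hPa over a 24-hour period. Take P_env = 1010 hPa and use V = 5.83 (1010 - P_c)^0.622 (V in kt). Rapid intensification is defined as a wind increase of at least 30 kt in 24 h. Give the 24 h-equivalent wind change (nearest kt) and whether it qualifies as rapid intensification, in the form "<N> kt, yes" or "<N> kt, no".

11 kt, no

V₁: ΔP = 42, V ≈ 5.83 × 42^0.622 ≈ 59.61 kt.
V₂: ΔP = 55, V ≈ 5.83 × 55^0.622 ≈ 70.50 kt.
ΔV over 24 h = 10.89 kt → 24 h equivalent = 10.89 × 24/24 ≈ 10.89 kt.
11 kt < 30 kt ⇒ not rapid intensification.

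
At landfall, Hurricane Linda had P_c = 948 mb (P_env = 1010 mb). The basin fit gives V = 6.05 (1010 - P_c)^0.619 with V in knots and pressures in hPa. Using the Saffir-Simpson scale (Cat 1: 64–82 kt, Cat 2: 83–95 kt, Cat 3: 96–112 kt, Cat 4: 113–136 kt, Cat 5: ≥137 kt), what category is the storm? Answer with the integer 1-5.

1

ΔP = 1010 − 948 = 62 mb.
V ≈ 6.05 × 62^0.619 = 6.05 × 12.87 ≈ 78 kt.
78 kt falls in the Category 1 band.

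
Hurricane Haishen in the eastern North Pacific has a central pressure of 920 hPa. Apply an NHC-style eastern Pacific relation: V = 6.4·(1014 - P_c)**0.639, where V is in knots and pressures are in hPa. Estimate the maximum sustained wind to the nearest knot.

ΔP = 1014 − 920 = 94 hPa.
94^0.639 ≈ 18.232.
V ≈ 6.4 × 18.232 ≈ 116.7 kt.

117 kt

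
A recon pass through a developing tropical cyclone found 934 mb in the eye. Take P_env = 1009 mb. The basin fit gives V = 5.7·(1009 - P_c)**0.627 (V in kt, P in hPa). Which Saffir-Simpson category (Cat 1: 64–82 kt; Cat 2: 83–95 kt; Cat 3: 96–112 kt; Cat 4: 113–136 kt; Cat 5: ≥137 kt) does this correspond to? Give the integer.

ΔP = 1009 − 934 = 75 mb.
V ≈ 5.7 × 75^0.627 = 5.7 × 14.99 ≈ 85 kt.
85 kt falls in the Category 2 band.

2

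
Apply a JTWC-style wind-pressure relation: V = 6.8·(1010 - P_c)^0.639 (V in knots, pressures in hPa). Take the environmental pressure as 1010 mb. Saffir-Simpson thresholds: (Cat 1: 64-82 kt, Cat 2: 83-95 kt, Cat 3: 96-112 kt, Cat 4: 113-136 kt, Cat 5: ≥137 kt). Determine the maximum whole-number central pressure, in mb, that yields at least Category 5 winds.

Category 5 begins at V = 137 kt.
Required ΔP = (137/6.8)^(1/0.639) = 20.147^1.565 ≈ 109.91 mb.
P_c ≤ 1010 − 109.91 = 900.09, so the highest integer P_c is 900 mb.

900 mb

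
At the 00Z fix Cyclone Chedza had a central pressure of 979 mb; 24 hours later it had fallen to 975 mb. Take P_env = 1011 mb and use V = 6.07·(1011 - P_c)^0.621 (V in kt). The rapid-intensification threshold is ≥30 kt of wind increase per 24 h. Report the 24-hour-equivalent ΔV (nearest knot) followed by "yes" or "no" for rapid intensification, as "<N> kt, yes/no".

4 kt, no

V₁: ΔP = 32, V ≈ 6.07 × 32^0.621 ≈ 52.23 kt.
V₂: ΔP = 36, V ≈ 6.07 × 36^0.621 ≈ 56.19 kt.
ΔV over 24 h = 3.96 kt → 24 h equivalent = 3.96 × 24/24 ≈ 3.96 kt.
4 kt < 30 kt ⇒ not rapid intensification.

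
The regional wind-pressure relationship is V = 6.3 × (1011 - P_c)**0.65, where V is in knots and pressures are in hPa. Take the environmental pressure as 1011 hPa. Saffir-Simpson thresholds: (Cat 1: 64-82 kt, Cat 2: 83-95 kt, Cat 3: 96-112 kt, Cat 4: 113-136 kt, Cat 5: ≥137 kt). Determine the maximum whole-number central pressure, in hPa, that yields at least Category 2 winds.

Category 2 begins at V = 83 kt.
Required ΔP = (83/6.3)^(1/0.65) = 13.175^1.538 ≈ 52.80 hPa.
P_c ≤ 1011 − 52.80 = 958.20, so the highest integer P_c is 958 hPa.

958 hPa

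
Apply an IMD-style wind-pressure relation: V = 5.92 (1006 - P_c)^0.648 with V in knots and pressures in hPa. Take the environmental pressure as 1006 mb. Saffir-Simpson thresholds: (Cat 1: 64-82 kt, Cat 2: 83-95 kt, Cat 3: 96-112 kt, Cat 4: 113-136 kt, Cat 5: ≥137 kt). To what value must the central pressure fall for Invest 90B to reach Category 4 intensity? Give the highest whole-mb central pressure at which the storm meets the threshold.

Category 4 begins at V = 113 kt.
Required ΔP = (113/5.92)^(1/0.648) = 19.088^1.543 ≈ 94.73 mb.
P_c ≤ 1006 − 94.73 = 911.27, so the highest integer P_c is 911 mb.

911 mb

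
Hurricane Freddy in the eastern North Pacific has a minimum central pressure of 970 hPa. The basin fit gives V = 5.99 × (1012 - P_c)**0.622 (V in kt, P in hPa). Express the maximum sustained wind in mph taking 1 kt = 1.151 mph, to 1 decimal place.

70.5 mph

ΔP = 1012 − 970 = 42 hPa.
V ≈ 5.99 × 42^0.622 = 5.99 × 10.225 ≈ 61.247 kt.
61.247 × 1.151 ≈ 70.50 mph → 70.5 mph.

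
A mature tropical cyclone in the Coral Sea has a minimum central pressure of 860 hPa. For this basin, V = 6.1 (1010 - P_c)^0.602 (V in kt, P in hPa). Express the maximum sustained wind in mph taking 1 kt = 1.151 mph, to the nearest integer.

ΔP = 1010 − 860 = 150 hPa.
V ≈ 6.1 × 150^0.602 = 6.1 × 20.418 ≈ 124.548 kt.
124.548 × 1.151 ≈ 143.35 mph → 143 mph.

143 mph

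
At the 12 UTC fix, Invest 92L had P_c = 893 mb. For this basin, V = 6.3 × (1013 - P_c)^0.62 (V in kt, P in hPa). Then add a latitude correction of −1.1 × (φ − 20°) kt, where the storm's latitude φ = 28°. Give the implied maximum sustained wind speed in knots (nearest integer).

ΔP = 1013 − 893 = 120 mb.
120^0.62 ≈ 19.458.
V ≈ 6.3 × 19.458 ≈ 122.6 kt.
Latitude correction: −1.1 × (28 − 20) = -8.8 kt.
Corrected V ≈ 113.8 kt → 114 kt.

114 kt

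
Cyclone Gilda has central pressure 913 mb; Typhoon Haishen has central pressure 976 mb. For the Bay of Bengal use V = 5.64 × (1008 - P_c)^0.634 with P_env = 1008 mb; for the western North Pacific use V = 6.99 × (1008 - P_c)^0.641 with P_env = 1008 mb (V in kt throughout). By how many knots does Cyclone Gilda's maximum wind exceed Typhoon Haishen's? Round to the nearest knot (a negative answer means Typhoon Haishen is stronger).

Cyclone Gilda: ΔP = 95; V ≈ 5.64 × 95^0.634 ≈ 101.19 kt.
Typhoon Haishen: ΔP = 32; V ≈ 6.99 × 32^0.641 ≈ 64.46 kt.
Difference ≈ 101.19 − 64.46 = 36.73 → 37 kt.

37 kt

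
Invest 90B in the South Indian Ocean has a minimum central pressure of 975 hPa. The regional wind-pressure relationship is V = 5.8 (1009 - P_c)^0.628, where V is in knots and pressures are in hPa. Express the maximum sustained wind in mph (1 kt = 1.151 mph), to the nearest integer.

61 mph

ΔP = 1009 − 975 = 34 hPa.
V ≈ 5.8 × 34^0.628 = 5.8 × 9.157 ≈ 53.113 kt.
53.113 × 1.151 ≈ 61.13 mph → 61 mph.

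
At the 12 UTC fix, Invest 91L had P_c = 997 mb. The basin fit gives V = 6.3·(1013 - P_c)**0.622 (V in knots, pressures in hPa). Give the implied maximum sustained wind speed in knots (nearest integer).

ΔP = 1013 − 997 = 16 mb.
16^0.622 ≈ 5.610.
V ≈ 6.3 × 5.610 ≈ 35.3 kt.

35 kt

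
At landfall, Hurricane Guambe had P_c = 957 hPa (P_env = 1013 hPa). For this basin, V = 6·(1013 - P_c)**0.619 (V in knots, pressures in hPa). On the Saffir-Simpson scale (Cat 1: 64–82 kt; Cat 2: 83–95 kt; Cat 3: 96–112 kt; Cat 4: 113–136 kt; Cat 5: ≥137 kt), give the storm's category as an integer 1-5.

ΔP = 1013 − 957 = 56 hPa.
V ≈ 6 × 56^0.619 = 6 × 12.08 ≈ 72 kt.
72 kt falls in the Category 1 band.

1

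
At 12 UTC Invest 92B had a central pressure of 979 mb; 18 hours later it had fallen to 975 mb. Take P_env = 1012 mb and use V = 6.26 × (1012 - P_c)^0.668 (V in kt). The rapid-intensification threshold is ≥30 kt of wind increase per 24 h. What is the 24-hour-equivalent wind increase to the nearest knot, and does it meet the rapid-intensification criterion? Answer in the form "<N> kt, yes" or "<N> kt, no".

V₁: ΔP = 33, V ≈ 6.26 × 33^0.668 ≈ 64.71 kt.
V₂: ΔP = 37, V ≈ 6.26 × 37^0.668 ≈ 69.84 kt.
ΔV over 18 h = 5.13 kt → 24 h equivalent = 5.13 × 24/18 ≈ 6.84 kt.
7 kt < 30 kt ⇒ not rapid intensification.

7 kt, no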